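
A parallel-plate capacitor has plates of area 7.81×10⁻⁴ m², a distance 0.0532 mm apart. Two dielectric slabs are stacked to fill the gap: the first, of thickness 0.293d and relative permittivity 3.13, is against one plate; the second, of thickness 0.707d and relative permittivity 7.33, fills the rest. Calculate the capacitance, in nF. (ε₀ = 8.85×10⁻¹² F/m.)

Stacked slabs ⇒ two capacitors in series, each with the full plate area.
C₁ = κ₁ε₀A/d₁ = 3.13 × 8.85×10⁻¹² × 7.81×10⁻⁴ / 1.56×10⁻⁵ = 1.39×10⁻⁹ F.
C₂ = κ₂ε₀A/d₂ = 7.33 × 8.85×10⁻¹² × 7.81×10⁻⁴ / 3.76×10⁻⁵ = 1.35×10⁻⁹ F.
C = (1/C₁ + 1/C₂)⁻¹ = 6.84×10⁻¹⁰ F.

C ≈ 0.684 nF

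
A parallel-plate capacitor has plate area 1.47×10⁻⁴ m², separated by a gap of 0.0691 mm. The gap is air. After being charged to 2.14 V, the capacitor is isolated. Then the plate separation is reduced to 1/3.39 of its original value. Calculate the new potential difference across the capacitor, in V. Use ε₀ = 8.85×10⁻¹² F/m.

Initially C₁ = ε₀A/d = 8.85×10⁻¹² × 1.47×10⁻⁴ / 6.91×10⁻⁵ = 1.88×10⁻¹¹ F.
V₁ = 2.14 V.
Isolated ⇒ Q is held fixed. C₂ = 3.39 C₁ and V = Q/C, so V₂/V₁ = C₁/C₂ = 0.295.
V₂ = 0.295 × 2.14 = 0.631 V.

0.631 V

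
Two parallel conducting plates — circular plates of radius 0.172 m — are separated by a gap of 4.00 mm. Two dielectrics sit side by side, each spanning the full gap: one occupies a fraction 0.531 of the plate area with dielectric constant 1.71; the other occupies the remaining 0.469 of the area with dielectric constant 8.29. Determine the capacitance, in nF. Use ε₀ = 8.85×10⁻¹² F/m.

C ≈ 0.986 nF

A = π(0.172 m)² = 9.29×10⁻² m².
Side-by-side slabs ⇒ two capacitors in parallel, each spanning the full gap.
C₁ = κ₁ε₀A₁/d = 1.71 × 8.85×10⁻¹² × 4.94×10⁻² / 4.00×10⁻³ = 1.87×10⁻¹⁰ F.
C₂ = κ₂ε₀A₂/d = 8.29 × 8.85×10⁻¹² × 4.36×10⁻² / 4.00×10⁻³ = 7.99×10⁻¹⁰ F.
C = C₁ + C₂ = 9.86×10⁻¹⁰ F.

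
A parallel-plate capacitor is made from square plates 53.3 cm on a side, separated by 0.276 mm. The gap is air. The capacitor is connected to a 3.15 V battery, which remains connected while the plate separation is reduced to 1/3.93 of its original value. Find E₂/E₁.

Battery connected ⇒ V is held fixed.
E = V/d, so E₂/E₁ = d₁/d₂ = 3.93.

E₂/E₁ ≈ 3.93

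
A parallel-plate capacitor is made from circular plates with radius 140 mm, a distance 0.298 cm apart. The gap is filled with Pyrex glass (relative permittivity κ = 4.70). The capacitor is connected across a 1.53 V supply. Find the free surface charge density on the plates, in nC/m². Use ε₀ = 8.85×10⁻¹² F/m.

21.4 nC/m²

A = π(140 mm)² = 6.16×10⁻² m².
C = κε₀A/d = 4.70 × 8.85×10⁻¹² × 6.16×10⁻² / 2.98×10⁻³ = 8.59×10⁻¹⁰ F.
σ = Q/A = CV/A = 8.59×10⁻¹⁰ × 1.53 / 6.16×10⁻² = 2.14×10⁻⁸ C/m².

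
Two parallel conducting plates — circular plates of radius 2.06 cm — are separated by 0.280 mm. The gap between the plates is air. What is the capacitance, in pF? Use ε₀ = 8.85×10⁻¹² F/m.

A = π(2.06 cm)² = 1.33×10⁻³ m².
C = ε₀A/d = 8.85×10⁻¹² × 1.33×10⁻³ / 2.80×10⁻⁴ = 4.21×10⁻¹¹ F.

42.1 pF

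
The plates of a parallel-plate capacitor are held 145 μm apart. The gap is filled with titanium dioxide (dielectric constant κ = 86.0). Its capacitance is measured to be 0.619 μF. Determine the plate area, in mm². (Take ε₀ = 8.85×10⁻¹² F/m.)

1.18×10⁵ mm²

A = Cd/(κε₀) = 6.19×10⁻⁷ × 1.45×10⁻⁴ / (86.0 × 8.85×10⁻¹²) = 0.118 m².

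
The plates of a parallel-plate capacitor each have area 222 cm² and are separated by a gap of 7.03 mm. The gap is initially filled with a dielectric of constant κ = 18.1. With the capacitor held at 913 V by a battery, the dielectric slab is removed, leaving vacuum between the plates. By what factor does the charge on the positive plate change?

Q₂/Q₁ ≈ 0.0552

Battery connected ⇒ V is held fixed.
C₂ = 0.0552 C₁ and Q = CV, so Q₂/Q₁ = C₂/C₁ = 0.0552.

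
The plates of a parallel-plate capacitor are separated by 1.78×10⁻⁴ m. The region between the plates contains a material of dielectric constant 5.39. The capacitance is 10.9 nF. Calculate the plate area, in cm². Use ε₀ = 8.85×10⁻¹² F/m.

A = Cd/(κε₀) = 1.09×10⁻⁸ × 1.78×10⁻⁴ / (5.39 × 8.85×10⁻¹²) = 4.07×10⁻² m².

A ≈ 407 cm²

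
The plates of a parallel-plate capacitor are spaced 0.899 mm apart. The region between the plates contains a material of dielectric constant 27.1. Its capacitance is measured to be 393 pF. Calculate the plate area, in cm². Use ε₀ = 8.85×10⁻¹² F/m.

A ≈ 14.7 cm²

A = Cd/(κε₀) = 3.93×10⁻¹⁰ × 8.99×10⁻⁴ / (27.1 × 8.85×10⁻¹²) = 1.47×10⁻³ m².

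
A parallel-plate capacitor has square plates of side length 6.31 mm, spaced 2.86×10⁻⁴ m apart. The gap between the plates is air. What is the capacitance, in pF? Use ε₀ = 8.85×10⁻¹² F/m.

A = (6.31 mm)² = 3.98×10⁻⁵ m².
C = ε₀A/d = 8.85×10⁻¹² × 3.98×10⁻⁵ / 2.86×10⁻⁴ = 1.23×10⁻¹² F.

1.23 pF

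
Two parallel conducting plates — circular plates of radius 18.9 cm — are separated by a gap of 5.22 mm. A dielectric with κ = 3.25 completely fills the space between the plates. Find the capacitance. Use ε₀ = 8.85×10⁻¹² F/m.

A = π(18.9 cm)² = 0.112 m².
C = κε₀A/d = 3.25 × 8.85×10⁻¹² × 0.112 / 5.22×10⁻³ = 6.18×10⁻¹⁰ F.

C ≈ 0.618 nF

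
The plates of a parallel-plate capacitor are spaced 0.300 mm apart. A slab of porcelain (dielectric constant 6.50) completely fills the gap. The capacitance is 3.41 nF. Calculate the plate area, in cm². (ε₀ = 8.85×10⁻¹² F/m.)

A = Cd/(κε₀) = 3.41×10⁻⁹ × 3.00×10⁻⁴ / (6.50 × 8.85×10⁻¹²) = 1.78×10⁻² m².

178 cm²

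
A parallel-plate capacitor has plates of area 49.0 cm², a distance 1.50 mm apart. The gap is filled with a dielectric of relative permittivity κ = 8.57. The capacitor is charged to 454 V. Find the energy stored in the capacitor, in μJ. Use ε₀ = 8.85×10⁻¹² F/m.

25.5 μJ

A = 49.0 cm² = 4.90×10⁻³ m².
C = κε₀A/d = 8.57 × 8.85×10⁻¹² × 4.90×10⁻³ / 1.50×10⁻³ = 2.48×10⁻¹⁰ F.
U = ½CV² = ½ × 2.48×10⁻¹⁰ × (454)² = 2.55×10⁻⁵ J.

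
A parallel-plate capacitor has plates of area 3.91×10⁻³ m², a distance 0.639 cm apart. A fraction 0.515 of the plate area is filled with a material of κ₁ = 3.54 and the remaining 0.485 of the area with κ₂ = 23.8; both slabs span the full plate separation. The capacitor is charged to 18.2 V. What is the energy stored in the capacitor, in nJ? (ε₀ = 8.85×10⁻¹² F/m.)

12.0 nJ

Side-by-side slabs ⇒ two capacitors in parallel, each spanning the full gap.
C₁ = κ₁ε₀A₁/d = 3.54 × 8.85×10⁻¹² × 2.01×10⁻³ / 6.39×10⁻³ = 9.87×10⁻¹² F.
C₂ = κ₂ε₀A₂/d = 23.8 × 8.85×10⁻¹² × 1.90×10⁻³ / 6.39×10⁻³ = 6.25×10⁻¹¹ F.
C = C₁ + C₂ = 7.24×10⁻¹¹ F.
U = ½CV² = ½ × 7.24×10⁻¹¹ × (18.2)² = 1.20×10⁻⁸ J.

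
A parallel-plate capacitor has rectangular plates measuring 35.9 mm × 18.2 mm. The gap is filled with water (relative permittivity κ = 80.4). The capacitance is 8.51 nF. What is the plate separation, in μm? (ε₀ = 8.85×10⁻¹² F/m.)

A = 35.9 × 18.2 mm² = 6.53×10⁻⁴ m².
d = κε₀A/C = 80.4 × 8.85×10⁻¹² × 6.53×10⁻⁴ / 8.51×10⁻⁹ = 5.46×10⁻⁵ m.

d ≈ 54.6 μm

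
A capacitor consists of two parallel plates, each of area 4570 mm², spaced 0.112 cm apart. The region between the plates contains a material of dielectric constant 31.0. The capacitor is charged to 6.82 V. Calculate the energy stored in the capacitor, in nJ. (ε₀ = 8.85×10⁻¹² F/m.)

26.0 nJ

A = 4570 mm² = 4.57×10⁻³ m².
C = κε₀A/d = 31.0 × 8.85×10⁻¹² × 4.57×10⁻³ / 1.12×10⁻³ = 1.12×10⁻⁹ F.
U = ½CV² = ½ × 1.12×10⁻⁹ × (6.82)² = 2.60×10⁻⁸ J.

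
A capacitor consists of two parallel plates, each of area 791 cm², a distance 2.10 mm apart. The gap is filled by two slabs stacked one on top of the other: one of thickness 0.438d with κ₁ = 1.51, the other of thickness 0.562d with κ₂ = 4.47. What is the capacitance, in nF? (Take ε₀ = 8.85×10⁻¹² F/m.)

C ≈ 0.802 nF

A = 791 cm² = 7.91×10⁻² m².
Stacked slabs ⇒ two capacitors in series, each with the full plate area.
C₁ = κ₁ε₀A/d₁ = 1.51 × 8.85×10⁻¹² × 7.91×10⁻² / 9.20×10⁻⁴ = 1.15×10⁻⁹ F.
C₂ = κ₂ε₀A/d₂ = 4.47 × 8.85×10⁻¹² × 7.91×10⁻² / 1.18×10⁻³ = 2.65×10⁻⁹ F.
C = (1/C₁ + 1/C₂)⁻¹ = 8.02×10⁻¹⁰ F.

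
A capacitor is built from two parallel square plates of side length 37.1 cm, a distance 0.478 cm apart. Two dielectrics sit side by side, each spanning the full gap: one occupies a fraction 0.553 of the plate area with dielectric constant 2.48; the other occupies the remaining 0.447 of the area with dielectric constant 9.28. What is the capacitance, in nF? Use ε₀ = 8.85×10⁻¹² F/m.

1.41 nF

A = (37.1 cm)² = 0.138 m².
Side-by-side slabs ⇒ two capacitors in parallel, each spanning the full gap.
C₁ = κ₁ε₀A₁/d = 2.48 × 8.85×10⁻¹² × 7.61×10⁻² / 4.78×10⁻³ = 3.49×10⁻¹⁰ F.
C₂ = κ₂ε₀A₂/d = 9.28 × 8.85×10⁻¹² × 6.15×10⁻² / 4.78×10⁻³ = 1.06×10⁻⁹ F.
C = C₁ + C₂ = 1.41×10⁻⁹ F.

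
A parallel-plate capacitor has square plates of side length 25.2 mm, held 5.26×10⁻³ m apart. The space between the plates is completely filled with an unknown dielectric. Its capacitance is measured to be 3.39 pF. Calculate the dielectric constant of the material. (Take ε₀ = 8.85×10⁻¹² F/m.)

A = (25.2 mm)² = 6.35×10⁻⁴ m².
κ = Cd/(ε₀A) = 3.39×10⁻¹² × 5.26×10⁻³ / (8.85×10⁻¹² × 6.35×10⁻⁴) = 3.17.

κ ≈ 3.17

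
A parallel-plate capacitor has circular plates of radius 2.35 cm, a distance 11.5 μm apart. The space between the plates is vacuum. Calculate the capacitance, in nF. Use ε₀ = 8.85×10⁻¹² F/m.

A = π(2.35 cm)² = 1.73×10⁻³ m².
C = ε₀A/d = 8.85×10⁻¹² × 1.73×10⁻³ / 1.15×10⁻⁵ = 1.34×10⁻⁹ F.

C ≈ 1.34 nF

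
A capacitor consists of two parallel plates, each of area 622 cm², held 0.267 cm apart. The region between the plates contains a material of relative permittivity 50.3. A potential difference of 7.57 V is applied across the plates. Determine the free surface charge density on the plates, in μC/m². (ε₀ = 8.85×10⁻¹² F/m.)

A = 622 cm² = 6.22×10⁻² m².
C = κε₀A/d = 50.3 × 8.85×10⁻¹² × 6.22×10⁻² / 2.67×10⁻³ = 1.04×10⁻⁸ F.
σ = Q/A = CV/A = 1.04×10⁻⁸ × 7.57 / 6.22×10⁻² = 1.26×10⁻⁶ C/m².

σ ≈ 1.26 μC/m²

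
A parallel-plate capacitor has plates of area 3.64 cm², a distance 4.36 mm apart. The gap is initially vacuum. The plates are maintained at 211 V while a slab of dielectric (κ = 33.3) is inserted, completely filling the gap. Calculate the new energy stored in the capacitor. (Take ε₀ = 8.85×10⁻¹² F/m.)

A = 3.64 cm² = 3.64×10⁻⁴ m².
Initially C₁ = ε₀A/d = 8.85×10⁻¹² × 3.64×10⁻⁴ / 4.36×10⁻³ = 7.39×10⁻¹³ F.
U₁ = 1.64×10⁻⁸ J.
Battery connected ⇒ V is held fixed. C₂ = 33.3 C₁ and U = ½CV², so U₂/U₁ = C₂/C₁ = 33.3.
U₂ = 33.3 × 1.64×10⁻⁸ = 5.48×10⁻⁷ J.

U ≈ 0.548 μJ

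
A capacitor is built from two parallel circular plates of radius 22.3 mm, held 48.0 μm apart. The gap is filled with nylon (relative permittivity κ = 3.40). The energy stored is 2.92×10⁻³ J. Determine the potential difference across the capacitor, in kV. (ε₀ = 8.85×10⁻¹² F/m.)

A = π(22.3 mm)² = 1.56×10⁻³ m².
C = κε₀A/d = 3.40 × 8.85×10⁻¹² × 1.56×10⁻³ / 4.80×10⁻⁵ = 9.79×10⁻¹⁰ F.
V = √(2U/C) = √(2 × 2.92×10⁻³ / 9.79×10⁻¹⁰) = 2.44×10³ V.

V ≈ 2.44 kV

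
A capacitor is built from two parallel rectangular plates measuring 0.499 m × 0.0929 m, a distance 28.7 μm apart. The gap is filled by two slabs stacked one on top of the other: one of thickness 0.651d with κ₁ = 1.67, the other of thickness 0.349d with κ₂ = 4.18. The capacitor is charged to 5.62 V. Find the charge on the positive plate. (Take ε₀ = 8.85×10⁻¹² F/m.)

170 nC

A = 0.499 × 0.0929 m² = 4.64×10⁻² m².
Stacked slabs ⇒ two capacitors in series, each with the full plate area.
C₁ = κ₁ε₀A/d₁ = 1.67 × 8.85×10⁻¹² × 4.64×10⁻² / 1.87×10⁻⁵ = 3.67×10⁻⁸ F.
C₂ = κ₂ε₀A/d₂ = 4.18 × 8.85×10⁻¹² × 4.64×10⁻² / 1.00×10⁻⁵ = 1.71×10⁻⁷ F.
C = (1/C₁ + 1/C₂)⁻¹ = 3.02×10⁻⁸ F.
Q = CV = 3.02×10⁻⁸ × 5.62 = 1.70×10⁻⁷ C.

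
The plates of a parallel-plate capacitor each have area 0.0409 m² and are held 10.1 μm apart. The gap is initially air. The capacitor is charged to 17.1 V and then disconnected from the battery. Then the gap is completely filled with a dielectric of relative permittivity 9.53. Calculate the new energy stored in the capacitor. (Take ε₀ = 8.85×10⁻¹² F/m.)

U ≈ 0.550 μJ

Initially C₁ = ε₀A/d = 8.85×10⁻¹² × 4.09×10⁻² / 1.01×10⁻⁵ = 3.58×10⁻⁸ F.
U₁ = 5.24×10⁻⁶ J.
Isolated ⇒ Q is held fixed. C₂ = 9.53 C₁ and U = Q²/(2C), so U₂/U₁ = C₁/C₂ = 0.105.
U₂ = 0.105 × 5.24×10⁻⁶ = 5.50×10⁻⁷ J.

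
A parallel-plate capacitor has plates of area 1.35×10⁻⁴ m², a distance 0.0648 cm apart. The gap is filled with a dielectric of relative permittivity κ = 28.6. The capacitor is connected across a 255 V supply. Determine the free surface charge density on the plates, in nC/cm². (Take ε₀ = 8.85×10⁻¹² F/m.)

9.96 nC/cm²

C = κε₀A/d = 28.6 × 8.85×10⁻¹² × 1.35×10⁻⁴ / 6.48×10⁻⁴ = 5.27×10⁻¹¹ F.
σ = Q/A = CV/A = 5.27×10⁻¹¹ × 255 / 1.35×10⁻⁴ = 9.96×10⁻⁵ C/m².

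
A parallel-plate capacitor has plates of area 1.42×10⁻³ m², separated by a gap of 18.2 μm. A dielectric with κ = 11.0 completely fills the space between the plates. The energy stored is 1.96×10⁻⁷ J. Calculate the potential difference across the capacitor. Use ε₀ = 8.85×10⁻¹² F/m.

C = κε₀A/d = 11.0 × 8.85×10⁻¹² × 1.42×10⁻³ / 1.82×10⁻⁵ = 7.60×10⁻⁹ F.
V = √(2U/C) = √(2 × 1.96×10⁻⁷ / 7.60×10⁻⁹) = 7.18 V.

7.18 V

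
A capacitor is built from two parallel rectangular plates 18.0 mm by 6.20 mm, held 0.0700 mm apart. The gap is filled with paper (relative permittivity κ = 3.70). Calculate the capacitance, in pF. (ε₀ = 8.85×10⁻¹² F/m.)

A = 18.0 × 6.20 mm² = 1.12×10⁻⁴ m².
C = κε₀A/d = 3.70 × 8.85×10⁻¹² × 1.12×10⁻⁴ / 7.00×10⁻⁵ = 5.22×10⁻¹¹ F.

52.2 pF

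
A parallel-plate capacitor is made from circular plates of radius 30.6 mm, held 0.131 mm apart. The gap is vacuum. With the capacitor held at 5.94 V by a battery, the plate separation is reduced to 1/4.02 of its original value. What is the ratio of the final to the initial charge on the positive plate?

Battery connected ⇒ V is held fixed.
C₂ = 4.02 C₁ and Q = CV, so Q₂/Q₁ = C₂/C₁ = 4.02.

4.02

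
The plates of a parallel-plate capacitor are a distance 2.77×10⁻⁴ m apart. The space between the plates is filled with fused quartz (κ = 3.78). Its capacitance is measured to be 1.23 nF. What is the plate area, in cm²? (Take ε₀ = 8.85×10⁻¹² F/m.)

102 cm²

A = Cd/(κε₀) = 1.23×10⁻⁹ × 2.77×10⁻⁴ / (3.78 × 8.85×10⁻¹²) = 1.02×10⁻² m².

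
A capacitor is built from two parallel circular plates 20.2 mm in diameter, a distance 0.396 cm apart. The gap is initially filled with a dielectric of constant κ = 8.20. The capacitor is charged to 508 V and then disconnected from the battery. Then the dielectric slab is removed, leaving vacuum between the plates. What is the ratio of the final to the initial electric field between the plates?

E₂/E₁ ≈ 8.20

Isolated ⇒ Q is held fixed.
V₂ = Q/C₂ = V₁/0.122; E = V/d, so E₂/E₁ = (V₂/V₁)(d₁/d₂) = 8.20.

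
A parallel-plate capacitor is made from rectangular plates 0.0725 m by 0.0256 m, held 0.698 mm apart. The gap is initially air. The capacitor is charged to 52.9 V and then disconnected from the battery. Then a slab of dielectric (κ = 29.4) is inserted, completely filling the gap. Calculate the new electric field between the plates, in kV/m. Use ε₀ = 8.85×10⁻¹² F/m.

2.58 kV/m

A = 0.0725 × 0.0256 m² = 1.86×10⁻³ m².
Initially C₁ = ε₀A/d = 8.85×10⁻¹² × 1.86×10⁻³ / 6.98×10⁻⁴ = 2.35×10⁻¹¹ F.
E₁ = 7.58×10⁴ V/m.
Isolated ⇒ Q is held fixed. V₂ = Q/C₂ = V₁/29.4; E = V/d, so E₂/E₁ = (V₂/V₁)(d₁/d₂) = 0.0340.
E₂ = 0.0340 × 7.58×10⁴ = 2.58×10³ V/m.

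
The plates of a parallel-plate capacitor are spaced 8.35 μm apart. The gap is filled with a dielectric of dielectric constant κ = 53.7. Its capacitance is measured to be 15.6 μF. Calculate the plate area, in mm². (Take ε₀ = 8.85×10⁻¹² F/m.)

A = Cd/(κε₀) = 1.56×10⁻⁵ × 8.35×10⁻⁶ / (53.7 × 8.85×10⁻¹²) = 0.274 m².

A ≈ 2.74×10⁵ mm²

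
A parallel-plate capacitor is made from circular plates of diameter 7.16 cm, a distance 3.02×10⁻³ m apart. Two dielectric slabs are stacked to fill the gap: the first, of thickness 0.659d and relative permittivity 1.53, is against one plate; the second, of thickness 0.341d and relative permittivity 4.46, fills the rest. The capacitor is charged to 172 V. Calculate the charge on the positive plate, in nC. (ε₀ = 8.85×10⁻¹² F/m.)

Q ≈ 4.00 nC

A = π(7.16/2 cm)² = 4.03×10⁻³ m².
Stacked slabs ⇒ two capacitors in series, each with the full plate area.
C₁ = κ₁ε₀A/d₁ = 1.53 × 8.85×10⁻¹² × 4.03×10⁻³ / 1.99×10⁻³ = 2.74×10⁻¹¹ F.
C₂ = κ₂ε₀A/d₂ = 4.46 × 8.85×10⁻¹² × 4.03×10⁻³ / 1.03×10⁻³ = 1.54×10⁻¹⁰ F.
C = (1/C₁ + 1/C₂)⁻¹ = 2.33×10⁻¹¹ F.
Q = CV = 2.33×10⁻¹¹ × 172 = 4.00×10⁻⁹ C.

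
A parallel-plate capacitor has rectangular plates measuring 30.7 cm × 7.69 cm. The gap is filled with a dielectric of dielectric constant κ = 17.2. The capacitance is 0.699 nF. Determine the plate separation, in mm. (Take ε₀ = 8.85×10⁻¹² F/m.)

A = 30.7 × 7.69 cm² = 2.36×10⁻² m².
d = κε₀A/C = 17.2 × 8.85×10⁻¹² × 2.36×10⁻² / 6.99×10⁻¹⁰ = 5.14×10⁻³ m.

d ≈ 5.14 mm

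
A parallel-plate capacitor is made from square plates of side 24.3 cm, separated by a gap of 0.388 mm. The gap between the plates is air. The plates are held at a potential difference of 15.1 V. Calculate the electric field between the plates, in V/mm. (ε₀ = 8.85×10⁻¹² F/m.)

38.9 V/mm

E = V/d = 15.1 / 3.88×10⁻⁴ = 3.89×10⁴ V/m.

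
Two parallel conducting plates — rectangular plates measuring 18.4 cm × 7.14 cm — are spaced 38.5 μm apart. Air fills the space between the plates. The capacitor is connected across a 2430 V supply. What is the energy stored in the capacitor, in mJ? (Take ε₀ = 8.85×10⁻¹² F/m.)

A = 18.4 × 7.14 cm² = 1.31×10⁻² m².
C = ε₀A/d = 8.85×10⁻¹² × 1.31×10⁻² / 3.85×10⁻⁵ = 3.02×10⁻⁹ F.
U = ½CV² = ½ × 3.02×10⁻⁹ × (2430)² = 8.92×10⁻³ J.

8.92 mJ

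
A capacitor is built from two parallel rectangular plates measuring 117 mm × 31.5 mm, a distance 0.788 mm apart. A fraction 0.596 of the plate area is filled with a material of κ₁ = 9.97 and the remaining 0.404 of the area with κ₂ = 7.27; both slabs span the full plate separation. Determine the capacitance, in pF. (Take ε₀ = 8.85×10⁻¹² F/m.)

A = 117 × 31.5 mm² = 3.69×10⁻³ m².
Side-by-side slabs ⇒ two capacitors in parallel, each spanning the full gap.
C₁ = κ₁ε₀A₁/d = 9.97 × 8.85×10⁻¹² × 2.20×10⁻³ / 7.88×10⁻⁴ = 2.46×10⁻¹⁰ F.
C₂ = κ₂ε₀A₂/d = 7.27 × 8.85×10⁻¹² × 1.49×10⁻³ / 7.88×10⁻⁴ = 1.22×10⁻¹⁰ F.
C = C₁ + C₂ = 3.68×10⁻¹⁰ F.

368 pF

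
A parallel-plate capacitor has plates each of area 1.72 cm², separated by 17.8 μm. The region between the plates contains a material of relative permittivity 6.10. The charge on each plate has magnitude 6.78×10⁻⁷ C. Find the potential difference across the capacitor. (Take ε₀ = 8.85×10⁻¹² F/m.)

1.30 kV

A = 1.72 cm² = 1.72×10⁻⁴ m².
C = κε₀A/d = 6.10 × 8.85×10⁻¹² × 1.72×10⁻⁴ / 1.78×10⁻⁵ = 5.22×10⁻¹⁰ F.
V = Q/C = 6.78×10⁻⁷ / 5.22×10⁻¹⁰ = 1.30×10³ V.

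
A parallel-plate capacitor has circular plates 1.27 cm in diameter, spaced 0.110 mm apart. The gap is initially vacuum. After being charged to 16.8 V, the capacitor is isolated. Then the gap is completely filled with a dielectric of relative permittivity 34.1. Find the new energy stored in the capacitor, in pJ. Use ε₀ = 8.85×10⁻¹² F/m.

U ≈ 42.2 pJ

A = π(1.27/2 cm)² = 1.27×10⁻⁴ m².
Initially C₁ = ε₀A/d = 8.85×10⁻¹² × 1.27×10⁻⁴ / 1.10×10⁻⁴ = 1.02×10⁻¹¹ F.
U₁ = 1.44×10⁻⁹ J.
Isolated ⇒ Q is held fixed. C₂ = 34.1 C₁ and U = Q²/(2C), so U₂/U₁ = C₁/C₂ = 0.0293.
U₂ = 0.0293 × 1.44×10⁻⁹ = 4.22×10⁻¹¹ J.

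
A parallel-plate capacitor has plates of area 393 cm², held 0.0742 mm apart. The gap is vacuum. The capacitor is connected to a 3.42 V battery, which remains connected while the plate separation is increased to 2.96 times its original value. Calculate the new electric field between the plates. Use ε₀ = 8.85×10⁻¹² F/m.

15.6 kV/m

A = 393 cm² = 3.93×10⁻² m².
Initially C₁ = ε₀A/d = 8.85×10⁻¹² × 3.93×10⁻² / 7.42×10⁻⁵ = 4.69×10⁻⁹ F.
E₁ = 4.61×10⁴ V/m.
Battery connected ⇒ V is held fixed. E = V/d, so E₂/E₁ = d₁/d₂ = 0.338.
E₂ = 0.338 × 4.61×10⁴ = 1.56×10⁴ V/m.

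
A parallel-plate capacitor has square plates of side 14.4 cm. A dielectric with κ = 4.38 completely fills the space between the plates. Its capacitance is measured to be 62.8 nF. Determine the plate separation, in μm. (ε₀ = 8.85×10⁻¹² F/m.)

A = (14.4 cm)² = 2.07×10⁻² m².
d = κε₀A/C = 4.38 × 8.85×10⁻¹² × 2.07×10⁻² / 6.28×10⁻⁸ = 1.28×10⁻⁵ m.

12.8 μm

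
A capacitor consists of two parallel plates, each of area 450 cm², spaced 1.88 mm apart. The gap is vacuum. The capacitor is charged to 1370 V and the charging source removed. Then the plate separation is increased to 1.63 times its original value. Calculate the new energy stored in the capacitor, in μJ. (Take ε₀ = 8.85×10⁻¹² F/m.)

A = 450 cm² = 4.50×10⁻² m².
Initially C₁ = ε₀A/d = 8.85×10⁻¹² × 4.50×10⁻² / 1.88×10⁻³ = 2.12×10⁻¹⁰ F.
U₁ = 1.99×10⁻⁴ J.
Isolated ⇒ Q is held fixed. C₂ = 0.613 C₁ and U = Q²/(2C), so U₂/U₁ = C₁/C₂ = 1.63.
U₂ = 1.63 × 1.99×10⁻⁴ = 3.24×10⁻⁴ J.

324 μJ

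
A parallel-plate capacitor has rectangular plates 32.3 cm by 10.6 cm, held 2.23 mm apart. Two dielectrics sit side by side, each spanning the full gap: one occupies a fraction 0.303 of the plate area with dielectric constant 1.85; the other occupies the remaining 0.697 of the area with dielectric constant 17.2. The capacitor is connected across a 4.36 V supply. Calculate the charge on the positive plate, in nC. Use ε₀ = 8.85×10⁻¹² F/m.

7.43 nC

A = 32.3 × 10.6 cm² = 3.42×10⁻² m².
Side-by-side slabs ⇒ two capacitors in parallel, each spanning the full gap.
C₁ = κ₁ε₀A₁/d = 1.85 × 8.85×10⁻¹² × 1.04×10⁻² / 2.23×10⁻³ = 7.62×10⁻¹¹ F.
C₂ = κ₂ε₀A₂/d = 17.2 × 8.85×10⁻¹² × 2.39×10⁻² / 2.23×10⁻³ = 1.63×10⁻⁹ F.
C = C₁ + C₂ = 1.71×10⁻⁹ F.
Q = CV = 1.71×10⁻⁹ × 4.36 = 7.43×10⁻⁹ C.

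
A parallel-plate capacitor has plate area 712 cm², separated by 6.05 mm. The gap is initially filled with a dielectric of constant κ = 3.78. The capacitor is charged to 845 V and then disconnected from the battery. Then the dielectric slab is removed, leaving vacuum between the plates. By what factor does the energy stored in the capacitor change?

U₂/U₁ ≈ 3.78

Isolated ⇒ Q is held fixed.
C₂ = 0.265 C₁ and U = Q²/(2C), so U₂/U₁ = C₁/C₂ = 3.78.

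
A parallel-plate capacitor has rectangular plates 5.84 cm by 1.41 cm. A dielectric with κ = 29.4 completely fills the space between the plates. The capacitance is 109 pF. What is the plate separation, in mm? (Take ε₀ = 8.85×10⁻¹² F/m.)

d ≈ 1.97 mm

A = 5.84 × 1.41 cm² = 8.23×10⁻⁴ m².
d = κε₀A/C = 29.4 × 8.85×10⁻¹² × 8.23×10⁻⁴ / 1.09×10⁻¹⁰ = 1.97×10⁻³ m.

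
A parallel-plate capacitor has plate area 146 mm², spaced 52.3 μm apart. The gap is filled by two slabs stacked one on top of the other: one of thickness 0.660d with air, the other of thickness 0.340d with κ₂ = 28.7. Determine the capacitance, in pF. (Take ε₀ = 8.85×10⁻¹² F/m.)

A = 146 mm² = 1.46×10⁻⁴ m².
Stacked slabs ⇒ two capacitors in series, each with the full plate area.
C₁ = κ₁ε₀A/d₁ = 1.00 × 8.85×10⁻¹² × 1.46×10⁻⁴ / 3.45×10⁻⁵ = 3.74×10⁻¹¹ F.
C₂ = κ₂ε₀A/d₂ = 28.7 × 8.85×10⁻¹² × 1.46×10⁻⁴ / 1.78×10⁻⁵ = 2.09×10⁻⁹ F.
C = (1/C₁ + 1/C₂)⁻¹ = 3.68×10⁻¹¹ F.

36.8 pF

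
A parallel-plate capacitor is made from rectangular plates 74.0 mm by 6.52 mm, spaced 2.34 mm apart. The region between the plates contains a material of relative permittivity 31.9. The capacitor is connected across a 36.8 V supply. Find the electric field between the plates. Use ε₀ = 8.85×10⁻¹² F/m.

E ≈ 15.7 V/mm

E = V/d = 36.8 / 2.34×10⁻³ = 1.57×10⁴ V/m.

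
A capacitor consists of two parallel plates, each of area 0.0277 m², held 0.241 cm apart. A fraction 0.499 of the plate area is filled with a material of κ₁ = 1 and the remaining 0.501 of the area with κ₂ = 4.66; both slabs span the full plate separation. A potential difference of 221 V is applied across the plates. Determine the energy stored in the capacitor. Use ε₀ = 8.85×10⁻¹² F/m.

Side-by-side slabs ⇒ two capacitors in parallel, each spanning the full gap.
C₁ = κ₁ε₀A₁/d = 1.00 × 8.85×10⁻¹² × 1.38×10⁻² / 2.41×10⁻³ = 5.08×10⁻¹¹ F.
C₂ = κ₂ε₀A₂/d = 4.66 × 8.85×10⁻¹² × 1.39×10⁻² / 2.41×10⁻³ = 2.37×10⁻¹⁰ F.
C = C₁ + C₂ = 2.88×10⁻¹⁰ F.
U = ½CV² = ½ × 2.88×10⁻¹⁰ × (221)² = 7.04×10⁻⁶ J.

U ≈ 7.04 μJ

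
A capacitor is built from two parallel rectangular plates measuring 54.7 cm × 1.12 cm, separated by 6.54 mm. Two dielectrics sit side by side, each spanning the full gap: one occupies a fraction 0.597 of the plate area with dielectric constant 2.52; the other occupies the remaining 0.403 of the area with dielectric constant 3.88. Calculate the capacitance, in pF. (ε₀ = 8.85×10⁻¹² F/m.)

A = 54.7 × 1.12 cm² = 6.13×10⁻³ m².
Side-by-side slabs ⇒ two capacitors in parallel, each spanning the full gap.
C₁ = κ₁ε₀A₁/d = 2.52 × 8.85×10⁻¹² × 3.66×10⁻³ / 6.54×10⁻³ = 1.25×10⁻¹¹ F.
C₂ = κ₂ε₀A₂/d = 3.88 × 8.85×10⁻¹² × 2.47×10⁻³ / 6.54×10⁻³ = 1.30×10⁻¹¹ F.
C = C₁ + C₂ = 2.54×10⁻¹¹ F.

C ≈ 25.4 pF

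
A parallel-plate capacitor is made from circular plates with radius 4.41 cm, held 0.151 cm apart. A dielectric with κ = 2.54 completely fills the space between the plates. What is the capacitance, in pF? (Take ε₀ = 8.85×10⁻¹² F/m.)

A = π(4.41 cm)² = 6.11×10⁻³ m².
C = κε₀A/d = 2.54 × 8.85×10⁻¹² × 6.11×10⁻³ / 1.51×10⁻³ = 9.10×10⁻¹¹ F.

C ≈ 91.0 pF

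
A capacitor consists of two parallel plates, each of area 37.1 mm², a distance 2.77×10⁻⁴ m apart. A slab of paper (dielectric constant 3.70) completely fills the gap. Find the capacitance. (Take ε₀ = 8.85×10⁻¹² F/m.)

A = 37.1 mm² = 3.71×10⁻⁵ m².
C = κε₀A/d = 3.70 × 8.85×10⁻¹² × 3.71×10⁻⁵ / 2.77×10⁻⁴ = 4.39×10⁻¹² F.

C ≈ 4.39 pF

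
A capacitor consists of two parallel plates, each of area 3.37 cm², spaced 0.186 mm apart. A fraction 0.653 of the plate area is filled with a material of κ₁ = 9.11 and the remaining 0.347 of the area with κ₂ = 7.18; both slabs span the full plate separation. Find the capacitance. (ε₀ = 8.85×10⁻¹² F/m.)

A = 3.37 cm² = 3.37×10⁻⁴ m².
Side-by-side slabs ⇒ two capacitors in parallel, each spanning the full gap.
C₁ = κ₁ε₀A₁/d = 9.11 × 8.85×10⁻¹² × 2.20×10⁻⁴ / 1.86×10⁻⁴ = 9.54×10⁻¹¹ F.
C₂ = κ₂ε₀A₂/d = 7.18 × 8.85×10⁻¹² × 1.17×10⁻⁴ / 1.86×10⁻⁴ = 3.99×10⁻¹¹ F.
C = C₁ + C₂ = 1.35×10⁻¹⁰ F.

135 pF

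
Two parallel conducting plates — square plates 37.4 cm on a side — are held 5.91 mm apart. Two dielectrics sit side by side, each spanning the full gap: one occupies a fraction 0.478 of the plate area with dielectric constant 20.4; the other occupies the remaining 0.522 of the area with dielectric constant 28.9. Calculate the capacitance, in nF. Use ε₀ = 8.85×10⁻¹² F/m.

C ≈ 5.20 nF

A = (37.4 cm)² = 0.140 m².
Side-by-side slabs ⇒ two capacitors in parallel, each spanning the full gap.
C₁ = κ₁ε₀A₁/d = 20.4 × 8.85×10⁻¹² × 6.69×10⁻² / 5.91×10⁻³ = 2.04×10⁻⁹ F.
C₂ = κ₂ε₀A₂/d = 28.9 × 8.85×10⁻¹² × 7.30×10⁻² / 5.91×10⁻³ = 3.16×10⁻⁹ F.
C = C₁ + C₂ = 5.20×10⁻⁹ F.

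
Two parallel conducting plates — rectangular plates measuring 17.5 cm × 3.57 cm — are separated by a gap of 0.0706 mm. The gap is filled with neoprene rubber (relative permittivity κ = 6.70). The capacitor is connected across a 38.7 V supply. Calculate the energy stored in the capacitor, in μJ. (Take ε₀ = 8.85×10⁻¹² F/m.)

A = 17.5 × 3.57 cm² = 6.25×10⁻³ m².
C = κε₀A/d = 6.70 × 8.85×10⁻¹² × 6.25×10⁻³ / 7.06×10⁻⁵ = 5.25×10⁻⁹ F.
U = ½CV² = ½ × 5.25×10⁻⁹ × (38.7)² = 3.93×10⁻⁶ J.

3.93 μJ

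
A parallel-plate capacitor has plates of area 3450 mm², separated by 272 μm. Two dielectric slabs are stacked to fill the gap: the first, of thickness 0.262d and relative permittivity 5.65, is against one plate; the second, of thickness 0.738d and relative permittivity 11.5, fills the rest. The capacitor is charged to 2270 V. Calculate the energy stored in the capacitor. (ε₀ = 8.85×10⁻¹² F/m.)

U ≈ 2.62 mJ

A = 3450 mm² = 3.45×10⁻³ m².
Stacked slabs ⇒ two capacitors in series, each with the full plate area.
C₁ = κ₁ε₀A/d₁ = 5.65 × 8.85×10⁻¹² × 3.45×10⁻³ / 7.13×10⁻⁵ = 2.42×10⁻⁹ F.
C₂ = κ₂ε₀A/d₂ = 11.5 × 8.85×10⁻¹² × 3.45×10⁻³ / 2.01×10⁻⁴ = 1.75×10⁻⁹ F.
C = (1/C₁ + 1/C₂)⁻¹ = 1.02×10⁻⁹ F.
U = ½CV² = ½ × 1.02×10⁻⁹ × (2270)² = 2.62×10⁻³ J.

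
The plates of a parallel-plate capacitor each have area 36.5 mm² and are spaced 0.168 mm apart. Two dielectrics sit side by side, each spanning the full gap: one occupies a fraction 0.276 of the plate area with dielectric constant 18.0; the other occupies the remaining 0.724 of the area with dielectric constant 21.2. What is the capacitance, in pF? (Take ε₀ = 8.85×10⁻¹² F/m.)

A = 36.5 mm² = 3.65×10⁻⁵ m².
Side-by-side slabs ⇒ two capacitors in parallel, each spanning the full gap.
C₁ = κ₁ε₀A₁/d = 18.0 × 8.85×10⁻¹² × 1.01×10⁻⁵ / 1.68×10⁻⁴ = 9.55×10⁻¹² F.
C₂ = κ₂ε₀A₂/d = 21.2 × 8.85×10⁻¹² × 2.64×10⁻⁵ / 1.68×10⁻⁴ = 2.95×10⁻¹¹ F.
C = C₁ + C₂ = 3.91×10⁻¹¹ F.

C ≈ 39.1 pF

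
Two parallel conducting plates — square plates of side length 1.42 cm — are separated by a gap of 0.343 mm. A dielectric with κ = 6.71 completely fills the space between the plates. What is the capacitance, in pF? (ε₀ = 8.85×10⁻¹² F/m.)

C ≈ 34.9 pF

A = (1.42 cm)² = 2.02×10⁻⁴ m².
C = κε₀A/d = 6.71 × 8.85×10⁻¹² × 2.02×10⁻⁴ / 3.43×10⁻⁴ = 3.49×10⁻¹¹ F.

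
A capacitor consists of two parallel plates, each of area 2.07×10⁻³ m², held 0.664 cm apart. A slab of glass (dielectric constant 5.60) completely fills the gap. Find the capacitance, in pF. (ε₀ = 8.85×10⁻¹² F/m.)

C = κε₀A/d = 5.60 × 8.85×10⁻¹² × 2.07×10⁻³ / 6.64×10⁻³ = 1.55×10⁻¹¹ F.

15.5 pF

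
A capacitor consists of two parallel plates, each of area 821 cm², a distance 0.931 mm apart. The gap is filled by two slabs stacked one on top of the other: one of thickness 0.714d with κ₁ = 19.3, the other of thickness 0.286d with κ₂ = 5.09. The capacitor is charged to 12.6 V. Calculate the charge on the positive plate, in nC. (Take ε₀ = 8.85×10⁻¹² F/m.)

Q ≈ 106 nC

A = 821 cm² = 8.21×10⁻² m².
Stacked slabs ⇒ two capacitors in series, each with the full plate area.
C₁ = κ₁ε₀A/d₁ = 19.3 × 8.85×10⁻¹² × 8.21×10⁻² / 6.65×10⁻⁴ = 2.11×10⁻⁸ F.
C₂ = κ₂ε₀A/d₂ = 5.09 × 8.85×10⁻¹² × 8.21×10⁻² / 2.66×10⁻⁴ = 1.39×10⁻⁸ F.
C = (1/C₁ + 1/C₂)⁻¹ = 8.38×10⁻⁹ F.
Q = CV = 8.38×10⁻⁹ × 12.6 = 1.06×10⁻⁷ C.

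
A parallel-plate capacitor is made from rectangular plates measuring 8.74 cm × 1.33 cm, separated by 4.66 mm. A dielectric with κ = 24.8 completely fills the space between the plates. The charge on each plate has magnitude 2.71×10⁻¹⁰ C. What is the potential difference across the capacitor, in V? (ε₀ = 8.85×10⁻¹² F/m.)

V ≈ 4.95 V

A = 8.74 × 1.33 cm² = 1.16×10⁻³ m².
C = κε₀A/d = 24.8 × 8.85×10⁻¹² × 1.16×10⁻³ / 4.66×10⁻³ = 5.47×10⁻¹¹ F.
V = Q/C = 2.71×10⁻¹⁰ / 5.47×10⁻¹¹ = 4.95 V.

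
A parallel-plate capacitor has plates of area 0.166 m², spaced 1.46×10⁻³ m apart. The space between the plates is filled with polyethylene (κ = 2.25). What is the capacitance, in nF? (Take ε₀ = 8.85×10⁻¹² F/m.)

C ≈ 2.26 nF

C = κε₀A/d = 2.25 × 8.85×10⁻¹² × 0.166 / 1.46×10⁻³ = 2.26×10⁻⁹ F.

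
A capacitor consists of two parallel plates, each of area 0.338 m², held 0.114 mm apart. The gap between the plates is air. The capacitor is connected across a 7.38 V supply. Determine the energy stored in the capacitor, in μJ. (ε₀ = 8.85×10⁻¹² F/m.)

U ≈ 0.715 μJ

C = ε₀A/d = 8.85×10⁻¹² × 0.338 / 1.14×10⁻⁴ = 2.62×10⁻⁸ F.
U = ½CV² = ½ × 2.62×10⁻⁸ × (7.38)² = 7.15×10⁻⁷ J.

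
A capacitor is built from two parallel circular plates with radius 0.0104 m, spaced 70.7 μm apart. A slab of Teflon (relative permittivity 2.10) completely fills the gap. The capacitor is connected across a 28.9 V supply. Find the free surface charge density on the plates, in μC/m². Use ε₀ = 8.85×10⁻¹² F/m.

A = π(0.0104 m)² = 3.40×10⁻⁴ m².
C = κε₀A/d = 2.10 × 8.85×10⁻¹² × 3.40×10⁻⁴ / 7.07×10⁻⁵ = 8.93×10⁻¹¹ F.
σ = Q/A = CV/A = 8.93×10⁻¹¹ × 28.9 / 3.40×10⁻⁴ = 7.60×10⁻⁶ C/m².

7.60 μC/m²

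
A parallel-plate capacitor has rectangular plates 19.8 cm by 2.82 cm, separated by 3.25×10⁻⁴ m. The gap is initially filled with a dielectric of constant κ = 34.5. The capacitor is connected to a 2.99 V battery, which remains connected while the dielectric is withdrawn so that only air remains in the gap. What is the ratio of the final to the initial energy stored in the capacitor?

0.0290

Battery connected ⇒ V is held fixed.
C₂ = 0.0290 C₁ and U = ½CV², so U₂/U₁ = C₂/C₁ = 0.0290.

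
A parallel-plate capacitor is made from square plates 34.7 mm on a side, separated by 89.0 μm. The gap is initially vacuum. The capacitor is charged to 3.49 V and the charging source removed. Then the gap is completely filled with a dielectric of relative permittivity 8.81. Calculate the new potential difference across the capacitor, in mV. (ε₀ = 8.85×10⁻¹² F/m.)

A = (34.7 mm)² = 1.20×10⁻³ m².
Initially C₁ = ε₀A/d = 8.85×10⁻¹² × 1.20×10⁻³ / 8.90×10⁻⁵ = 1.20×10⁻¹⁰ F.
V₁ = 3.49 V.
Isolated ⇒ Q is held fixed. C₂ = 8.81 C₁ and V = Q/C, so V₂/V₁ = C₁/C₂ = 0.114.
V₂ = 0.114 × 3.49 = 0.396 V.

V ≈ 396 mV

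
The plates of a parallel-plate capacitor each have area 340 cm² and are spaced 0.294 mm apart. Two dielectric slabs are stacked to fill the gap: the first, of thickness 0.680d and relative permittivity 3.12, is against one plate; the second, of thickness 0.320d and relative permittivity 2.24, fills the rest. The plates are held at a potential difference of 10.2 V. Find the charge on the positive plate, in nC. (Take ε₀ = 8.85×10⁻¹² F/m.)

A = 340 cm² = 3.40×10⁻² m².
Stacked slabs ⇒ two capacitors in series, each with the full plate area.
C₁ = κ₁ε₀A/d₁ = 3.12 × 8.85×10⁻¹² × 3.40×10⁻² / 2.00×10⁻⁴ = 4.70×10⁻⁹ F.
C₂ = κ₂ε₀A/d₂ = 2.24 × 8.85×10⁻¹² × 3.40×10⁻² / 9.41×10⁻⁵ = 7.16×10⁻⁹ F.
C = (1/C₁ + 1/C₂)⁻¹ = 2.84×10⁻⁹ F.
Q = CV = 2.84×10⁻⁹ × 10.2 = 2.89×10⁻⁸ C.

28.9 nC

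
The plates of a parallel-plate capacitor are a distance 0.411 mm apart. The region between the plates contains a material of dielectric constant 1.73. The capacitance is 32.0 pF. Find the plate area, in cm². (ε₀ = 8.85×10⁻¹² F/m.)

8.59 cm²

A = Cd/(κε₀) = 3.20×10⁻¹¹ × 4.11×10⁻⁴ / (1.73 × 8.85×10⁻¹²) = 8.59×10⁻⁴ m².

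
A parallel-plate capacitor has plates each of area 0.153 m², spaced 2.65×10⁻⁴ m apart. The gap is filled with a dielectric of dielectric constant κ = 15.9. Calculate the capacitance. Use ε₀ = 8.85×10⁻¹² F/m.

C = κε₀A/d = 15.9 × 8.85×10⁻¹² × 0.153 / 2.65×10⁻⁴ = 8.12×10⁻⁸ F.

C ≈ 81.2 nF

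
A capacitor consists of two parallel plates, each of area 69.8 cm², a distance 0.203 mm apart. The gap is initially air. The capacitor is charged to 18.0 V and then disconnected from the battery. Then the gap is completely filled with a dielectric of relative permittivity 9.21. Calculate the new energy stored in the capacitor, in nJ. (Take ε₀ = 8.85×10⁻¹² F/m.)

5.35 nJ

A = 69.8 cm² = 6.98×10⁻³ m².
Initially C₁ = ε₀A/d = 8.85×10⁻¹² × 6.98×10⁻³ / 2.03×10⁻⁴ = 3.04×10⁻¹⁰ F.
U₁ = 4.93×10⁻⁸ J.
Isolated ⇒ Q is held fixed. C₂ = 9.21 C₁ and U = Q²/(2C), so U₂/U₁ = C₁/C₂ = 0.109.
U₂ = 0.109 × 4.93×10⁻⁸ = 5.35×10⁻⁹ J.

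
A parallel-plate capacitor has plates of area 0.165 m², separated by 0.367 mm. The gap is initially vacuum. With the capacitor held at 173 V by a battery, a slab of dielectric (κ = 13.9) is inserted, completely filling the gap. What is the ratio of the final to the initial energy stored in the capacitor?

13.9

Battery connected ⇒ V is held fixed.
C₂ = 13.9 C₁ and U = ½CV², so U₂/U₁ = C₂/C₁ = 13.9.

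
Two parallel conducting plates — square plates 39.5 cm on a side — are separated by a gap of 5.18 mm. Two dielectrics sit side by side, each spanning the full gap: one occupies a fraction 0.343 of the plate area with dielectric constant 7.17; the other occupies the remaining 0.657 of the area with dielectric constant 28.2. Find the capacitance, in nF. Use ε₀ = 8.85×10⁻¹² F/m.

C ≈ 5.59 nF

A = (39.5 cm)² = 0.156 m².
Side-by-side slabs ⇒ two capacitors in parallel, each spanning the full gap.
C₁ = κ₁ε₀A₁/d = 7.17 × 8.85×10⁻¹² × 5.35×10⁻² / 5.18×10⁻³ = 6.56×10⁻¹⁰ F.
C₂ = κ₂ε₀A₂/d = 28.2 × 8.85×10⁻¹² × 0.103 / 5.18×10⁻³ = 4.94×10⁻⁹ F.
C = C₁ + C₂ = 5.59×10⁻⁹ F.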